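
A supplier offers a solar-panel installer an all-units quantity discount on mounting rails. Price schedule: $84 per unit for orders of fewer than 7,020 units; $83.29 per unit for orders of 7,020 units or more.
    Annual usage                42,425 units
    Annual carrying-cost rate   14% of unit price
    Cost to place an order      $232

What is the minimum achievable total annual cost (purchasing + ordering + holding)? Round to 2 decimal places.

H₁ = 14%×$84 = $11.7600;  H₂ = 14%×$83.29 = $11.6606
EOQ₁ = √(2×42,425×232/11.7600) = 1,293.80  (< 7,020, feasible at tier 1)
EOQ₂ = √(2×42,425×232/11.6606) = 1,299.30  (< 7,020 → use Q = 7,020 at tier-2 price)
TC(tier 1 (EOQ₁), Q≈1,293.8) = $3,578,915.06
TC(tier 2, Q≈7,020.0) = $3,575,909.04
Minimum at tier 2: $3,575,909.04

$3,575,909.04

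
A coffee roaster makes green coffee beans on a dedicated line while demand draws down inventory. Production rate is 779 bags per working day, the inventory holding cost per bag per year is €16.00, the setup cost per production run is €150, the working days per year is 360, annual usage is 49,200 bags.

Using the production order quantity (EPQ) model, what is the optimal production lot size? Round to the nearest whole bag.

1,058 bags

d = 49,200/360 = 136.6667 bags/day;  effective holding cost H(1 − d/p) = 16·(1 − 136.6667/779) = 13.19298
Q* = √(2DS / H_eff) = √(2·49,200·150 / 13.19298) ≈ 1,057.72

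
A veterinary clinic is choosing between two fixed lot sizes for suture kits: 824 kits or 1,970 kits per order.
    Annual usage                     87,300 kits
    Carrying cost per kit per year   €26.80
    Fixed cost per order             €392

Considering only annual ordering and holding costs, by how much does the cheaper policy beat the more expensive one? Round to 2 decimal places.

€8,803.30

TC(Q) = (D/Q)S + (Q/2)H
TC(824) = (87,300/824)×392 + (824/2)×26.8 = €52,572.67
TC(1,970) = (87,300/1,970)×392 + (1,970/2)×26.8 = €43,769.37
Cheaper: Q = 1,970.  Difference = €8,803.30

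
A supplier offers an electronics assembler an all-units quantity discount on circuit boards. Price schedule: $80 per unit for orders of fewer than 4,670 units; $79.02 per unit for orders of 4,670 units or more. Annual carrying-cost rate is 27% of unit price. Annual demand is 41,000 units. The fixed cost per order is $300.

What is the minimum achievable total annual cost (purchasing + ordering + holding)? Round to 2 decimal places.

$3,292,271.99

H₁ = 27%×$80 = $21.6000;  H₂ = 27%×$79.02 = $21.3354
EOQ₁ = √(2×41,000×300/21.6000) = 1,067.19  (< 4,670, feasible at tier 1)
EOQ₂ = √(2×41,000×300/21.3354) = 1,073.78  (< 4,670 → use Q = 4,670 at tier-2 price)
TC(tier 1 (EOQ₁), Q≈1,067.2) = $3,303,051.25
TC(tier 2, Q≈4,670.0) = $3,292,271.99
Minimum at tier 2: $3,292,271.99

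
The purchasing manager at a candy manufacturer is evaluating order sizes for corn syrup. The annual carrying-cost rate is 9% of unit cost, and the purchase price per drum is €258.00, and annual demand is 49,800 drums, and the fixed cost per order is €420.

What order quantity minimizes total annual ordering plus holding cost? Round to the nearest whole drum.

1,342 drums

H = i·C = 0.09 × €258 = €23.2200 per drum-year
Optimal lot size Q* = (2 × 49,800 × €420 / €23.22)^½ ≈ 1,342.22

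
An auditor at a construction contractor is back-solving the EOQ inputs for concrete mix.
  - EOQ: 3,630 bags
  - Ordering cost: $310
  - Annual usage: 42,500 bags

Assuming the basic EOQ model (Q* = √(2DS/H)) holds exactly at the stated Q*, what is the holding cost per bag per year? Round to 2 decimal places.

$2.00

Since Q* = (2DS/H)^½, squaring gives Q*²·H = 2DS.
H = 2DS / Q² = 2 × 42,500 × 310 / 3,630² = 1.9997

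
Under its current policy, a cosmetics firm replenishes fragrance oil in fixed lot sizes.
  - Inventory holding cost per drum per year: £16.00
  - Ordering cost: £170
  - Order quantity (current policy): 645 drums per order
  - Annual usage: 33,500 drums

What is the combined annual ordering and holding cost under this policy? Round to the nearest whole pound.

Annual ordering cost = (D/Q)·S = (33,500/645) × 170 = £8,829.46
Annual holding cost  = (Q/2)·H = (645/2) × 16 = £5,160.00
Total = £8,829.46 + £5,160.00 = £13,989.46

£13,989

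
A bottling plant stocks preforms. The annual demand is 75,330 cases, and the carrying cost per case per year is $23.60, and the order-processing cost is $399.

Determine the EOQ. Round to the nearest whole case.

1,596 cases

EOQ = √(2DS/H) = √(2 × 75,330 × 399 / 23.6)
    = √(2,547,175.42) ≈ 1,595.99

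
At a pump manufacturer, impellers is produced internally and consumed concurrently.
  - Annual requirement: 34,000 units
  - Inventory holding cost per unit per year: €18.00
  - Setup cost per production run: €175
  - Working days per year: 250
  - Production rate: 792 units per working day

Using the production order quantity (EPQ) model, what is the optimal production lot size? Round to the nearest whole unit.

d = 34,000/250 = 136.0000 units/day;  effective holding cost H(1 − d/p) = 18·(1 − 136.0000/792) = 14.90909
Q* = √(2DS / H_eff) = √(2·34,000·175 / 14.90909) ≈ 893.40

893 units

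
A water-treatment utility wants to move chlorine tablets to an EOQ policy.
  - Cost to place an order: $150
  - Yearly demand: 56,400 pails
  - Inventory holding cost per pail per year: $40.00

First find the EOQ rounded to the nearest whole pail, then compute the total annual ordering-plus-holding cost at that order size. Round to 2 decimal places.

$26,015.38

EOQ = √(2DS/H) = √(2 × 56,400 × 150 / 40)
    = √(423,000.00) ≈ 650.38 → Q = 650 pails
Ordering: D/Q × S = 56,400/650 × $150 = $13,015.38
Holding:  Q/2 × H = 650/2 × $40 = $13,000.00
Total = $13,015.38 + $13,000.00 = $26,015.38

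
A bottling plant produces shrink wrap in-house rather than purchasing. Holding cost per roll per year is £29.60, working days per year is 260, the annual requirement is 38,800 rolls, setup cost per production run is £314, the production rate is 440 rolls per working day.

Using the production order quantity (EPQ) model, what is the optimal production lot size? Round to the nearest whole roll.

d = 38,800/260 = 149.2308 rolls/day;  effective holding cost H(1 − d/p) = 29.6·(1 − 149.2308/440) = 19.56084
Q* = √(2DS / H_eff) = √(2·38,800·314 / 19.56084) ≈ 1,116.10

1,116 rolls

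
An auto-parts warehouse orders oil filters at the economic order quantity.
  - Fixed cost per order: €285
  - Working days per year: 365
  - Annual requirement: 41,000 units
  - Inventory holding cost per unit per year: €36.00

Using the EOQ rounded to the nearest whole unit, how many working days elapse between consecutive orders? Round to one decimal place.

7.2 days

EOQ = √(2DS/H) = √(2 × 41,000 × 285 / 36)
    = √(649,166.67) ≈ 805.71 → Q = 806 units
Days between orders = 365 / (D/Q) = 365 / 50.868 ≈ 7.175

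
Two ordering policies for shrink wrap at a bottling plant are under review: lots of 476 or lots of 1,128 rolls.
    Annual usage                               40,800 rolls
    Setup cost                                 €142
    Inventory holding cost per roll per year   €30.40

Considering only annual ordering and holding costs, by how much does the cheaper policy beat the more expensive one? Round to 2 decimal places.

€2,875.14

Annual cost at Q: ordering D·S/Q plus holding Q·H/2.
TC(476) = (40,800/476)×142 + (476/2)×30.4 = €19,406.63
TC(1,128) = (40,800/1,128)×142 + (1,128/2)×30.4 = €22,281.77
Lots of 476 are cheaper by €2,875.14.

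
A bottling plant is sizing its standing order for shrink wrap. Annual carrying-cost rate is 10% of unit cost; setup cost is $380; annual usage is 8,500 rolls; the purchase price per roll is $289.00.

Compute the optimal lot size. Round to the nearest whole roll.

473 rolls

H = i·C = 0.1 × $289 = $28.9000 per roll-year
EOQ = √(2DS/H) = √(2 × 8,500 × 380 / 28.9)
    = √(223,529.41) ≈ 472.79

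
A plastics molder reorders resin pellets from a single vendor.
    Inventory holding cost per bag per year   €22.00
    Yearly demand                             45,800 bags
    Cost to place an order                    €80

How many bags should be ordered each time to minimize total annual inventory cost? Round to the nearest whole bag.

577 bags

EOQ = √(2DS/H) = √(2 × 45,800 × 80 / 22)
    = √(333,090.91) ≈ 577.14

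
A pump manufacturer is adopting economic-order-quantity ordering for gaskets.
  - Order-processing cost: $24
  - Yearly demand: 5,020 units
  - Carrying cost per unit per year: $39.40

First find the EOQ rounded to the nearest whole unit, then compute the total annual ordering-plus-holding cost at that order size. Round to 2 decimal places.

$3,081.22

Optimal lot size Q* = (2 × 5,020 × $24 / $39.4)^½ ≈ 78.20 → Q = 78 units
Annual ordering cost = (D/Q)·S = (5,020/78) × 24 = $1,544.62
Annual holding cost  = (Q/2)·H = (78/2) × 39.4 = $1,536.60
Total = $1,544.62 + $1,536.60 = $3,081.22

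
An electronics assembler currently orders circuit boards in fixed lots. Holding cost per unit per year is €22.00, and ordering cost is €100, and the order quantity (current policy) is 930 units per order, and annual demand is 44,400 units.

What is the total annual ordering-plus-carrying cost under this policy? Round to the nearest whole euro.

Ordering: D/Q × S = 44,400/930 × €100 = €4,774.19
Holding:  Q/2 × H = 930/2 × €22 = €10,230.00
Total = €4,774.19 + €10,230.00 = €15,004.19

€15,004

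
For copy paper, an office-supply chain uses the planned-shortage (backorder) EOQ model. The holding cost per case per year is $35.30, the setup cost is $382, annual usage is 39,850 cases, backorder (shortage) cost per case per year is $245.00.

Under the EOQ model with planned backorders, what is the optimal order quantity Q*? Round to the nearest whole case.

Q* = √(2DS/H) · √((H + b)/b)
   = √(2 × 39,850 × 382 / 35.3) · √((35.3 + 245) / 245)
   = 928.696 × 1.0696 ≈ 993.35

993 cases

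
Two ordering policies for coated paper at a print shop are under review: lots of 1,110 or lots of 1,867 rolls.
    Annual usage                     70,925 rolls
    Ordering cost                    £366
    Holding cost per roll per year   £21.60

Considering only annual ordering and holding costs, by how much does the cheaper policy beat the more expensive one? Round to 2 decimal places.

For each Q, cost = (D/Q)·S + (Q/2)·H.
TC(1,110) = (70,925/1,110)×366 + (1,110/2)×21.6 = £35,374.08
TC(1,867) = (70,925/1,867)×366 + (1,867/2)×21.6 = £34,067.48
|ΔTC| = |£35,374.08 − £34,067.48| = £1,306.60

£1,306.60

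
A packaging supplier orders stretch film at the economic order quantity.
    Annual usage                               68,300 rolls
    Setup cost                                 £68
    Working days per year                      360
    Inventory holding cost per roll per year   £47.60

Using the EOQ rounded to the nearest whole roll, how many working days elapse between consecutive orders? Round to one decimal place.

2.3 days

Optimal lot size Q* = (2 × 68,300 × £68 / £47.6)^½ ≈ 441.75 → Q = 442 rolls
T = Q/D × 360 days = 442/68,300 × 360 = 2.330 days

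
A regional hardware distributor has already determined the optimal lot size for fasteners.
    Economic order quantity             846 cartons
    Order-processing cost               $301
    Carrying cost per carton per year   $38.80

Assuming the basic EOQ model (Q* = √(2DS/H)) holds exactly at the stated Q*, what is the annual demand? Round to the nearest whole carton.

Since Q* = (2DS/H)^½, squaring gives Q*²·H = 2DS.
D = Q²H / (2S) = 846² × 38.8 / (2 × 301) = 46,129.20

46,129 cartons per year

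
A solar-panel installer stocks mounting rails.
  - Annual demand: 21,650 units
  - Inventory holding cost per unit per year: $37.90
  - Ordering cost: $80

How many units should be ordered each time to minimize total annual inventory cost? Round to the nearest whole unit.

Optimal lot size Q* = (2 × 21,650 × $80 / $37.9)^½ ≈ 302.32

302 units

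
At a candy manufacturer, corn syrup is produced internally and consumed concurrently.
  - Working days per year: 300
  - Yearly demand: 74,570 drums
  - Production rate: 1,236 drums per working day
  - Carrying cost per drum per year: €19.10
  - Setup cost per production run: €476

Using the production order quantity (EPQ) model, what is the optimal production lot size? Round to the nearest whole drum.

Daily demand d = 74,570/300 = 248.567; p = 1236; 1 − d/p = 0.79889
EPQ = √(2DS / (H(1 − d/p)))
    = √(2 × 74,570 × 476 / (19.1 × 0.79889)) ≈ 2,156.95

2,157 drums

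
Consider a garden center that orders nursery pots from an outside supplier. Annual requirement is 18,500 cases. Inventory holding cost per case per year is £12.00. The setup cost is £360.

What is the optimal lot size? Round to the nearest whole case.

1,054 cases

2DS/H = 2·18,500·360/12 = 1,110,000.00
EOQ = √1,110,000.00 ≈ 1,053.57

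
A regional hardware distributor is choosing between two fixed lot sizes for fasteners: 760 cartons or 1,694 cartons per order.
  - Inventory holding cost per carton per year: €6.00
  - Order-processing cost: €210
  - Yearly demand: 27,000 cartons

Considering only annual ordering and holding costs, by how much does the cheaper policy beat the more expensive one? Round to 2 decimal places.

€1,311.42

Annual cost at Q: ordering D·S/Q plus holding Q·H/2.
TC(760) = (27,000/760)×210 + (760/2)×6 = €9,740.53
TC(1,694) = (27,000/1,694)×210 + (1,694/2)×6 = €8,429.11
Lots of 1,694 are cheaper by €1,311.42.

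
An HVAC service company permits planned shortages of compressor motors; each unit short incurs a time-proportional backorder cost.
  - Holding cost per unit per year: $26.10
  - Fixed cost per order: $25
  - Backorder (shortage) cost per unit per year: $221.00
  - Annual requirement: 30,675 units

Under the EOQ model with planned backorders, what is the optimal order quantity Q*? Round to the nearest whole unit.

256 units

Q* = √(2DS/H) · √((H + b)/b)
   = √(2 × 30,675 × 25 / 26.1) · √((26.1 + 221) / 221)
   = 242.414 × 1.0574 ≈ 256.33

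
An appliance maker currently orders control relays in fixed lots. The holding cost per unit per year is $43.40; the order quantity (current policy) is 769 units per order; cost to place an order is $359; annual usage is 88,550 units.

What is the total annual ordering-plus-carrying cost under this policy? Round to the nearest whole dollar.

$58,026

Orders/yr = 88,550/769 = 115.150; ordering cost = 115.150 × $359 = $41,338.69
Average inventory = 769/2 = 384.5; holding cost = 384.5 × $43.4 = $16,687.30
Total = $41,338.69 + $16,687.30 = $58,025.99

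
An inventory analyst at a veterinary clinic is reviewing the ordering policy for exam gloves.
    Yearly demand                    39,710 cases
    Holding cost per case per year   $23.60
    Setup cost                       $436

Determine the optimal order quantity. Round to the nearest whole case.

Q* = √(2·D·S / H) = √(2·39,710·436 / 23.6) = √1,467,250.8 ≈ 1,211.30

1,211 cases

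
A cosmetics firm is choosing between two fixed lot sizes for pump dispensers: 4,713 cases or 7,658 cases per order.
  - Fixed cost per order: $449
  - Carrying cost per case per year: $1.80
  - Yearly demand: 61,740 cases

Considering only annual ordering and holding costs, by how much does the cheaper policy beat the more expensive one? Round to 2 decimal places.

TC(Q) = (D/Q)S + (Q/2)H
TC(4,713) = (61,740/4,713)×449 + (4,713/2)×1.8 = $10,123.57
TC(7,658) = (61,740/7,658)×449 + (7,658/2)×1.8 = $10,512.11
|ΔTC| = |$10,123.57 − $10,512.11| = $388.54

$388.54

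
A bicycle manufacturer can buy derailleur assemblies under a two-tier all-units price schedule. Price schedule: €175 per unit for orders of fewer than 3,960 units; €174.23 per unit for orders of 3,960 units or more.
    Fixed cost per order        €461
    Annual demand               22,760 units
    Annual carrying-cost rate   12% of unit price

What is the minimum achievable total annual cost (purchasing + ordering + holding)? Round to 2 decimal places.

€4,003,992.36

H₁ = 12%×€175 = €21.0000;  H₂ = 12%×€174.23 = €20.9076
EOQ₁ = √(2×22,760×461/21.0000) = 999.64  (< 3,960, feasible at tier 1)
EOQ₂ = √(2×22,760×461/20.9076) = 1,001.84  (< 3,960 → use Q = 3,960 at tier-2 price)
TC(tier 1 (EOQ₁), Q≈999.6) = €4,003,992.36
TC(tier 2, Q≈3,960.0) = €4,009,521.43
Minimum at tier 1 (EOQ₁): €4,003,992.36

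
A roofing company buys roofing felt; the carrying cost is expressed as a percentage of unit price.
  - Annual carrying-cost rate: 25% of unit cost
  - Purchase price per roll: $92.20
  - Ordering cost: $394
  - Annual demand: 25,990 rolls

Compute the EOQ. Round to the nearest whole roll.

943 rolls

Carrying cost H = $92.2 × 25% = $23.0500/roll/yr
Optimal lot size Q* = (2 × 25,990 × $394 / $23.05)^½ ≈ 942.61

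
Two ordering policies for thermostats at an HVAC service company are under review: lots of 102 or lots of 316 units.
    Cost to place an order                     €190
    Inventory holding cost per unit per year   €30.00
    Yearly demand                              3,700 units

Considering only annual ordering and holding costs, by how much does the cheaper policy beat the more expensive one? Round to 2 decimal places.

For each Q, cost = (D/Q)·S + (Q/2)·H.
TC(102) = (3,700/102)×190 + (102/2)×30 = €8,422.16
TC(316) = (3,700/316)×190 + (316/2)×30 = €6,964.68
Lots of 316 are cheaper by €1,457.47.

€1,457.47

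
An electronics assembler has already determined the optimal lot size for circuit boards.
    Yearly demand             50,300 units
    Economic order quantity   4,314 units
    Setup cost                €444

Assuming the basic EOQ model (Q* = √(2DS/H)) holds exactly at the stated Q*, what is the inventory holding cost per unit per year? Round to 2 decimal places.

€2.40

EOQ relation: Q² = 2DS/H, so rearrange for the unknown.
H = 2DS / Q² = 2 × 50,300 × 444 / 4,314² = 2.4001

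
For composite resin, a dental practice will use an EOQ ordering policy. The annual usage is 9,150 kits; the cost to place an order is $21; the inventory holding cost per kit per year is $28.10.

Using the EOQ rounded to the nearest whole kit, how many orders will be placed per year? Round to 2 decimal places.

78.21 orders per year

Optimal lot size Q* = (2 × 9,150 × $21 / $28.1)^½ ≈ 116.95 → Q = 117
N = D/Q = 9,150/117 ≈ 78.205 orders/yr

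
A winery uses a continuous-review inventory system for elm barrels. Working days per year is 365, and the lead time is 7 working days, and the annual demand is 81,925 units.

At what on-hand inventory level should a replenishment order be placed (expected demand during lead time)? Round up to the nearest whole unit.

Daily demand d = 81,925 / 365 = 224.452 units/day
Demand during lead time = 224.452 × 7 = 1,571.16
Reorder point = 1,571.16 → round up

1,572 units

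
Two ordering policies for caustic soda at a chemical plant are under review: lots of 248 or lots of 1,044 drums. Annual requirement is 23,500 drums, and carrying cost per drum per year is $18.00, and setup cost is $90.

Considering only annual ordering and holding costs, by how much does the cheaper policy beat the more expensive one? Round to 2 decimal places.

$661.64

TC(Q) = (D/Q)S + (Q/2)H
TC(248) = (23,500/248)×90 + (248/2)×18 = $10,760.23
TC(1,044) = (23,500/1,044)×90 + (1,044/2)×18 = $11,421.86
Lots of 248 are cheaper by $661.64.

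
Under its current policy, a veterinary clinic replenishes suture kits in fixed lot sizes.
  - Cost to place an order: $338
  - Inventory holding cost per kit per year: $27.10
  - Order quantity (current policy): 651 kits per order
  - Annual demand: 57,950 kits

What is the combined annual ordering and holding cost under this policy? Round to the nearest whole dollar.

Annual ordering cost = (D/Q)·S = (57,950/651) × 338 = $30,087.71
Annual holding cost  = (Q/2)·H = (651/2) × 27.1 = $8,821.05
Total = $30,087.71 + $8,821.05 = $38,908.76

$38,909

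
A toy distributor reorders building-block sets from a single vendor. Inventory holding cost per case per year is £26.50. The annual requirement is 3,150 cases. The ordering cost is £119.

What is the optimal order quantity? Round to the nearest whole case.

Optimal lot size Q* = (2 × 3,150 × £119 / £26.5)^½ ≈ 168.20

168 cases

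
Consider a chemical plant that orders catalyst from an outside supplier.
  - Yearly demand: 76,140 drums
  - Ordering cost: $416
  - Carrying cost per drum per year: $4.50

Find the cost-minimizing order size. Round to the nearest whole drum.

3,752 drums

EOQ = √(2DS/H) = √(2 × 76,140 × 416 / 4.5)
    = √(14,077,440.00) ≈ 3,751.99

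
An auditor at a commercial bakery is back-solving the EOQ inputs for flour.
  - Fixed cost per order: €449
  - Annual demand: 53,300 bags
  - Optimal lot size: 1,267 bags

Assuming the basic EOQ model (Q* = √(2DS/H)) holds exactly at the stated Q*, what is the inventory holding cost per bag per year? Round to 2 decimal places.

€29.82

EOQ relation: Q² = 2DS/H, so rearrange for the unknown.
H = 2DS / Q² = 2 × 53,300 × 449 / 1,267² = 29.8161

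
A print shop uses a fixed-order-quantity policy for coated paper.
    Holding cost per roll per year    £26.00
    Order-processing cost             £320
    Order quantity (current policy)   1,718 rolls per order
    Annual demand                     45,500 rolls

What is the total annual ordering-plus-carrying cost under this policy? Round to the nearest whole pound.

Ordering: D/Q × S = 45,500/1,718 × £320 = £8,474.97
Holding:  Q/2 × H = 1,718/2 × £26 = £22,334.00
Total = £8,474.97 + £22,334.00 = £30,808.97

£30,809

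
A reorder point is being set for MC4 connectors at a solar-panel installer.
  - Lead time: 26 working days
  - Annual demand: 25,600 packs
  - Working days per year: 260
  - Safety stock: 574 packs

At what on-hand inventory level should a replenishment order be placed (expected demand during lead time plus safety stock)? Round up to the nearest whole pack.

Daily demand d = 25,600 / 260 = 98.462 packs/day
Demand during lead time = 98.462 × 26 = 2,560.00
Reorder point = 2,560.00 + 574 = 3,134.00 → round up

3,134 packs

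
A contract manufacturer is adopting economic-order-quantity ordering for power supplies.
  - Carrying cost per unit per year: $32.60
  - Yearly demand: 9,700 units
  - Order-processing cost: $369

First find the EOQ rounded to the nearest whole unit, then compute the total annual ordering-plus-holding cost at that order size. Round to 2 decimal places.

$15,276.47

EOQ = √(2DS/H) = √(2 × 9,700 × 369 / 32.6)
    = √(219,588.96) ≈ 468.60 → Q = 469 units
Orders/yr = 9,700/469 = 20.682; ordering cost = 20.682 × $369 = $7,631.77
Average inventory = 469/2 = 234.5; holding cost = 234.5 × $32.6 = $7,644.70
Total = $7,631.77 + $7,644.70 = $15,276.47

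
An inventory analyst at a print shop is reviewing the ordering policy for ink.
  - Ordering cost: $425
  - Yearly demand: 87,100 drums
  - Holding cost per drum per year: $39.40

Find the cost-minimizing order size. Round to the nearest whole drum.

1,371 drums

2DS/H = 2·87,100·425/39.4 = 1,879,060.91
EOQ = √1,879,060.91 ≈ 1,370.79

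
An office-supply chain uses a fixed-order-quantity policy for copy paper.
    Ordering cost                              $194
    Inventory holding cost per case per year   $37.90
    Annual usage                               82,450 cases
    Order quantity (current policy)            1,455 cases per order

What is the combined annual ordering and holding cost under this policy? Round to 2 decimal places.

Annual ordering cost = (D/Q)·S = (82,450/1,455) × 194 = $10,993.33
Annual holding cost  = (Q/2)·H = (1,455/2) × 37.9 = $27,572.25
Total = $10,993.33 + $27,572.25 = $38,565.58

$38,565.58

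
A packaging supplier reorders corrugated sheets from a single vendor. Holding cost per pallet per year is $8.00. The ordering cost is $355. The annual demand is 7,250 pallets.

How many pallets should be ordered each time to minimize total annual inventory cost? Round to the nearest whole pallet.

Q* = √(2·D·S / H) = √(2·7,250·355 / 8) = √643,437.5 ≈ 802.15

802 pallets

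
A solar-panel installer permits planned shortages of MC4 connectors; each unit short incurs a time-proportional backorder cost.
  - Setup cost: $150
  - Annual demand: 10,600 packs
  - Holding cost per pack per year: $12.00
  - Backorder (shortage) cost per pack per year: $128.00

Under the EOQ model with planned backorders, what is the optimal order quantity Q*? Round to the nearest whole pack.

Basic EOQ = √(2·10,600·150/12) = 514.782
Backorder adjustment √((H+b)/b) = √((12+128)/128) = 1.0458
Q* = 514.782 × 1.0458 ≈ 538.37

538 packs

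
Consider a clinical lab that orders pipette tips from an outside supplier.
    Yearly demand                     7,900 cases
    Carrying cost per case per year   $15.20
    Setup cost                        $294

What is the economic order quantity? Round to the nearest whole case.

Q* = √(2·D·S / H) = √(2·7,900·294 / 15.2) = √305,605.3 ≈ 552.82

553 cases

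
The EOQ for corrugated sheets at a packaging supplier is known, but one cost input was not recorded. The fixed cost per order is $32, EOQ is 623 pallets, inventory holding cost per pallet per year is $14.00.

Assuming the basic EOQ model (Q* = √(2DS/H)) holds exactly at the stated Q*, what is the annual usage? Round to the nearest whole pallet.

84,903 pallets per year

EOQ relation: Q² = 2DS/H, so rearrange for the unknown.
D = Q²H / (2S) = 623² × 14 / (2 × 32) = 84,903.22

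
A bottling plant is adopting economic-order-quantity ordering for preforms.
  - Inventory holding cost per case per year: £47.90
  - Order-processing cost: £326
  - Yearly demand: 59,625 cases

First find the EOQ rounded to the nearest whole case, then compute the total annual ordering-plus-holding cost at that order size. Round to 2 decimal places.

EOQ = √(2DS/H) = √(2 × 59,625 × 326 / 47.9)
    = √(811,597.08) ≈ 900.89 → Q = 901 cases
Annual ordering cost = (D/Q)·S = (59,625/901) × 326 = £21,573.53
Annual holding cost  = (Q/2)·H = (901/2) × 47.9 = £21,578.95
Total = £21,573.53 + £21,578.95 = £43,152.48

£43,152.48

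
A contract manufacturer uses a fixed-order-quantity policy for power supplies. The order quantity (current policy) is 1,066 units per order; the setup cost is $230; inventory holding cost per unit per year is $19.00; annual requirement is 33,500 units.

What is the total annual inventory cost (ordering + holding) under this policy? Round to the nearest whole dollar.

Orders/yr = 33,500/1,066 = 31.426; ordering cost = 31.426 × $230 = $7,227.95
Average inventory = 1,066/2 = 533; holding cost = 533 × $19 = $10,127.00
Total = $7,227.95 + $10,127.00 = $17,354.95

$17,355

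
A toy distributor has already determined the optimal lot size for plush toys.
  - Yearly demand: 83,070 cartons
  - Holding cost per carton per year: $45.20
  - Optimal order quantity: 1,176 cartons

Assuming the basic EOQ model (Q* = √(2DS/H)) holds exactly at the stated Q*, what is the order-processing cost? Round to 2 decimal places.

Since Q* = (2DS/H)^½, squaring gives Q*²·H = 2DS.
S = Q²H / (2D) = 1,176² × 45.2 / (2 × 83,070) = 376.2520

$376.25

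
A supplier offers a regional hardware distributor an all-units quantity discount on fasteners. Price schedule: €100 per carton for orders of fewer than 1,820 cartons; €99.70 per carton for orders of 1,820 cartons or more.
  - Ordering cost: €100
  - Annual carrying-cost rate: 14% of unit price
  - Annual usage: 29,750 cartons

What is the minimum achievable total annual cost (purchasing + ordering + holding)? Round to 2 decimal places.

H₁ = 14%×€100 = €14.0000;  H₂ = 14%×€99.70 = €13.9580
EOQ₁ = √(2×29,750×100/14.0000) = 651.92  (< 1,820, feasible at tier 1)
EOQ₂ = √(2×29,750×100/13.9580) = 652.90  (< 1,820 → use Q = 1,820 at tier-2 price)
TC(tier 1 (EOQ₁), Q≈651.9) = €2,984,126.88
TC(tier 2, Q≈1,820.0) = €2,980,411.40
Minimum at tier 2: €2,980,411.40

€2,980,411.40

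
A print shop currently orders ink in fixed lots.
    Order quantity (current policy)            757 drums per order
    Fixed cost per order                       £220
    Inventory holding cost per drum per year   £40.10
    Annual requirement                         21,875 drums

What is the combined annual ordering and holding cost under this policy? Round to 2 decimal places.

Ordering: D/Q × S = 21,875/757 × £220 = £6,357.33
Holding:  Q/2 × H = 757/2 × £40.1 = £15,177.85
Total = £6,357.33 + £15,177.85 = £21,535.18

£21,535.18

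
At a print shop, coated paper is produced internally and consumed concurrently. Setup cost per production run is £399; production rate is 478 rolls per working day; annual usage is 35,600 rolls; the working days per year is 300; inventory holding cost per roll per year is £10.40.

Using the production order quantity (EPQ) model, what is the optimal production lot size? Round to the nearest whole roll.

1,906 rolls

d = 35,600/300 = 118.6667 rolls/day;  effective holding cost H(1 − d/p) = 10.4·(1 − 118.6667/478) = 7.81813
Q* = √(2DS / H_eff) = √(2·35,600·399 / 7.81813) ≈ 1,906.23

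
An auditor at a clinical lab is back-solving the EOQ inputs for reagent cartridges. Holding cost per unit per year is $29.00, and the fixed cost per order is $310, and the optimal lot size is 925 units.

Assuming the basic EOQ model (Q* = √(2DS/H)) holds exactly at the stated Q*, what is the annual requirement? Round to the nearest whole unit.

EOQ relation: Q² = 2DS/H, so rearrange for the unknown.
D = Q²H / (2S) = 925² × 29 / (2 × 310) = 40,021.17

40,021 units per year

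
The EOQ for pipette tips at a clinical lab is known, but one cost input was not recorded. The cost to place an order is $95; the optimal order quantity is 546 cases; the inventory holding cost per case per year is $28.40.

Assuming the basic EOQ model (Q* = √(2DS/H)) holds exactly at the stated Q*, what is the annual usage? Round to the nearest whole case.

44,560 cases per year

EOQ relation: Q² = 2DS/H, so rearrange for the unknown.
D = Q²H / (2S) = 546² × 28.4 / (2 × 95) = 44,560.50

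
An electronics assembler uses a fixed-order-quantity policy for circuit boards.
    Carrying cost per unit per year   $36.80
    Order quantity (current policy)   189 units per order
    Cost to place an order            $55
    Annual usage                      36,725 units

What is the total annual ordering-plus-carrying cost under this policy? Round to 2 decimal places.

Annual ordering cost = (D/Q)·S = (36,725/189) × 55 = $10,687.17
Annual holding cost  = (Q/2)·H = (189/2) × 36.8 = $3,477.60
Total = $10,687.17 + $3,477.60 = $14,164.77

$14,164.77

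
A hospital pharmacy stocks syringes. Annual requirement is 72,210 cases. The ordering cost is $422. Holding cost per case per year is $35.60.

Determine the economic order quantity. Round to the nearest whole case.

1,308 cases

EOQ = √(2DS/H) = √(2 × 72,210 × 422 / 35.6)
    = √(1,711,944.94) ≈ 1,308.41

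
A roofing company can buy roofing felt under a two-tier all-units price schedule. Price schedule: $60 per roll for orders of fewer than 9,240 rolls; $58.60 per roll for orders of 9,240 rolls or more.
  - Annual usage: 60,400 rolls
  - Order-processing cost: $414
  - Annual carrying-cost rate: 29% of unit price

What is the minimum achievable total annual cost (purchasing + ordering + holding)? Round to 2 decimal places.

H₁ = 29%×$60 = $17.4000;  H₂ = 29%×$58.60 = $16.9940
EOQ₁ = √(2×60,400×414/17.4000) = 1,695.35  (< 9,240, feasible at tier 1)
EOQ₂ = √(2×60,400×414/16.9940) = 1,715.48  (< 9,240 → use Q = 9,240 at tier-2 price)
TC(tier 1 (EOQ₁), Q≈1,695.3) = $3,653,499.07
TC(tier 2, Q≈9,240.0) = $3,620,658.51
Minimum at tier 2: $3,620,658.51

$3,620,658.51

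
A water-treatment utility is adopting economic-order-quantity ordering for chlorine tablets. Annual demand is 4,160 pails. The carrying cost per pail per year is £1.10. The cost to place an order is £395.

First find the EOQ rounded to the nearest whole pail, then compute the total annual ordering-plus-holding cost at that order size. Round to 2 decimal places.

£1,901.33

EOQ = √(2DS/H) = √(2 × 4,160 × 395 / 1.1)
    = √(2,987,636.36) ≈ 1,728.48 → Q = 1,728 pails
Annual ordering cost = (D/Q)·S = (4,160/1,728) × 395 = £950.93
Annual holding cost  = (Q/2)·H = (1,728/2) × 1.1 = £950.40
Total = £950.93 + £950.40 = £1,901.33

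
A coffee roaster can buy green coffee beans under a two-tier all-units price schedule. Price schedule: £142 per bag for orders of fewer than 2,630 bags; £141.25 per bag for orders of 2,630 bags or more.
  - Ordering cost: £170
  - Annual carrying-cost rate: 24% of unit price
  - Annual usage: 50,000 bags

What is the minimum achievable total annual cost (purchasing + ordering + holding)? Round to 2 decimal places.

H₁ = 24%×£142 = £34.0800;  H₂ = 24%×£141.25 = £33.9000
EOQ₁ = √(2×50,000×170/34.0800) = 706.28  (< 2,630, feasible at tier 1)
EOQ₂ = √(2×50,000×170/33.9000) = 708.15  (< 2,630 → use Q = 2,630 at tier-2 price)
TC(tier 1 (EOQ₁), Q≈706.3) = £7,124,069.90
TC(tier 2, Q≈2,630.0) = £7,110,310.44
Minimum at tier 2: £7,110,310.44

£7,110,310.44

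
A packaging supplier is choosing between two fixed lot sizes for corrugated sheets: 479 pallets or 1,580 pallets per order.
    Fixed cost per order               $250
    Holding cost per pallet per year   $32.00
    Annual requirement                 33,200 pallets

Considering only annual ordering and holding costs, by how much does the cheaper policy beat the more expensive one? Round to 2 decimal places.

For each Q, cost = (D/Q)·S + (Q/2)·H.
TC(479) = (33,200/479)×250 + (479/2)×32 = $24,991.77
TC(1,580) = (33,200/1,580)×250 + (1,580/2)×32 = $30,533.16
Lots of 479 are cheaper by $5,541.40.

$5,541.40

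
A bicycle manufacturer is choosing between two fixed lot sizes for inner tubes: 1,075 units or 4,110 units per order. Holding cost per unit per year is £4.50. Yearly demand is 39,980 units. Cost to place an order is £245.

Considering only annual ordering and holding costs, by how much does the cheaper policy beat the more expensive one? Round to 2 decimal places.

For each Q, cost = (D/Q)·S + (Q/2)·H.
TC(1,075) = (39,980/1,075)×245 + (1,075/2)×4.5 = £11,530.47
TC(4,110) = (39,980/4,110)×245 + (4,110/2)×4.5 = £11,630.74
Lots of 1,075 are cheaper by £100.27.

£100.27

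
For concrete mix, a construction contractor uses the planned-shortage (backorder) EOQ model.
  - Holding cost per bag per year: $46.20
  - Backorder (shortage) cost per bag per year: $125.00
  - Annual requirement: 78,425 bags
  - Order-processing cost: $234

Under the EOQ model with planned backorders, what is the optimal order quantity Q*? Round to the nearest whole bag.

1,043 bags

Q* = √(2DS/H) · √((H + b)/b)
   = √(2 × 78,425 × 234 / 46.2) · √((46.2 + 125) / 125)
   = 891.311 × 1.1703 ≈ 1,043.10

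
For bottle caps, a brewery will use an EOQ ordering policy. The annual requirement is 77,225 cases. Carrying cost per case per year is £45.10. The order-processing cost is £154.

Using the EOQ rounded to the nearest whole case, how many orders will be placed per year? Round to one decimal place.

106.4 orders per year

Q* = √(2·D·S / H) = √(2·77,225·154 / 45.1) = √527,390.2 ≈ 726.22 → Q = 726
Orders per year = D/Q = 77,225 / 726 = 106.371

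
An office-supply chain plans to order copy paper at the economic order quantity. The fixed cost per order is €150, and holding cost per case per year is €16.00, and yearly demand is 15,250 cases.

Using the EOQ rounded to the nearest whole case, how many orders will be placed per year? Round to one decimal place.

28.5 orders per year

EOQ = √(2DS/H) = √(2 × 15,250 × 150 / 16)
    = √(285,937.50) ≈ 534.73 → Q = 535
N = D/Q = 15,250/535 ≈ 28.505 orders/yr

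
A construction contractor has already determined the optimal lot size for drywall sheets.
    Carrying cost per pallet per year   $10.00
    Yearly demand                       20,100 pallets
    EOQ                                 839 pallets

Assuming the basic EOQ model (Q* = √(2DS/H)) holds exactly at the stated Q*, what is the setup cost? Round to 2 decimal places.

$175.10

From Q* = √(2DS/H) ⇒ Q*² = 2DS/H.
S = Q²H / (2D) = 839² × 10 / (2 × 20,100) = 175.1047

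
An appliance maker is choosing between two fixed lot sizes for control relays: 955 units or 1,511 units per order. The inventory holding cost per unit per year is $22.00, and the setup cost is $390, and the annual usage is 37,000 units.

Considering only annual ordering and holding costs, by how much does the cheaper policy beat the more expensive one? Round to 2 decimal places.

TC(Q) = (D/Q)S + (Q/2)H
TC(955) = (37,000/955)×390 + (955/2)×22 = $25,614.95
TC(1,511) = (37,000/1,511)×390 + (1,511/2)×22 = $26,170.97
Cheaper: Q = 955.  Difference = $556.02

$556.02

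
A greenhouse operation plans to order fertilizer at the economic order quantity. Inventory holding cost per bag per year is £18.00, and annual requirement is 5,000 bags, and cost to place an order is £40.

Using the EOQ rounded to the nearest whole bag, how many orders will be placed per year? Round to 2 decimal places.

33.56 orders per year

2DS/H = 2·5,000·40/18 = 22,222.22
EOQ = √22,222.22 ≈ 149.07 → Q = 149
Orders per year = D/Q = 5,000 / 149 = 33.557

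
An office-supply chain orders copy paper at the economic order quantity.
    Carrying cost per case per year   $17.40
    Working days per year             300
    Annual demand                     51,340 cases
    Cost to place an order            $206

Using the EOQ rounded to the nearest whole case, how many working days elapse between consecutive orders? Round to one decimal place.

Q* = √(2·D·S / H) = √(2·51,340·206 / 17.4) = √1,215,636.8 ≈ 1,102.56 → Q = 1,103 cases
T = Q/D × 300 days = 1,103/51,340 × 300 = 6.445 days

6.4 days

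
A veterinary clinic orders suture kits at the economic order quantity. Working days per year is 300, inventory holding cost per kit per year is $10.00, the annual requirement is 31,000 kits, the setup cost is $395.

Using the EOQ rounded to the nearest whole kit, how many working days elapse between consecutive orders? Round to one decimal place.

EOQ = √(2DS/H) = √(2 × 31,000 × 395 / 10)
    = √(2,449,000.00) ≈ 1,564.93 → Q = 1,565 kits
T = Q/D × 300 days = 1,565/31,000 × 300 = 15.145 days

15.1 days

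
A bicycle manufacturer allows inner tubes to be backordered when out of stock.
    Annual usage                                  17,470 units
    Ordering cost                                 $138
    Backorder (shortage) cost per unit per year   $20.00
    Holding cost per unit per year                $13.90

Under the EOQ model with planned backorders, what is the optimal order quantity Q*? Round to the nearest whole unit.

Q* = √(2DS/H) · √((H + b)/b)
   = √(2 × 17,470 × 138 / 13.9) · √((13.9 + 20) / 20)
   = 588.971 × 1.3019 ≈ 766.79

767 units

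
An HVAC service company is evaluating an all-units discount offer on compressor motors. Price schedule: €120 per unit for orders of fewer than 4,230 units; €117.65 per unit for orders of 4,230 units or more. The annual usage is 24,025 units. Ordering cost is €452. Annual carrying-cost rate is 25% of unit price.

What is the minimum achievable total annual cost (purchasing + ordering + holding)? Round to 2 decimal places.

H₁ = 25%×€120 = €30.0000;  H₂ = 25%×€117.65 = €29.4125
EOQ₁ = √(2×24,025×452/30.0000) = 850.85  (< 4,230, feasible at tier 1)
EOQ₂ = √(2×24,025×452/29.4125) = 859.31  (< 4,230 → use Q = 4,230 at tier-2 price)
TC(tier 1 (EOQ₁), Q≈850.9) = €2,908,525.63
TC(tier 2, Q≈4,230.0) = €2,891,315.90
Minimum at tier 2: €2,891,315.90

€2,891,315.90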